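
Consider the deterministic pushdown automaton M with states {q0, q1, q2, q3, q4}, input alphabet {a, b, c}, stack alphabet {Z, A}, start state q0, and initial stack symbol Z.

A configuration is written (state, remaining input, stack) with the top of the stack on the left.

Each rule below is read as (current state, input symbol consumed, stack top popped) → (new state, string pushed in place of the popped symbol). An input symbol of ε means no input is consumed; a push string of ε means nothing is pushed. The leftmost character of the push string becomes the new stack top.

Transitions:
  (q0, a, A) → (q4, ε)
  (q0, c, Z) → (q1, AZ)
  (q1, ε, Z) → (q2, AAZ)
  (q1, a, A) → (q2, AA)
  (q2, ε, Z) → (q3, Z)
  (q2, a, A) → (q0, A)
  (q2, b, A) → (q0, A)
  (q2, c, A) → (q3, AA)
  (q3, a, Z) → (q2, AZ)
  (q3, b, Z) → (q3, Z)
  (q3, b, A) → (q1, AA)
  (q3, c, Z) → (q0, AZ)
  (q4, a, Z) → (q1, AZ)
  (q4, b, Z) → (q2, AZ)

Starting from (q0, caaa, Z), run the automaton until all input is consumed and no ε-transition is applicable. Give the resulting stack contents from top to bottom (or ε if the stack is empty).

AZ

(q0, caaa, Z)
  read c, top Z: go to q1, push AZ → (q1, aaa, AZ)
  read a, top A: go to q2, push AA → (q2, aa, AAZ)
  read a, top A: go to q0, push A → (q0, a, AAZ)
  read a, top A: go to q4, push ε → (q4, ε, AZ)
All input consumed in state q4 with stack AZ.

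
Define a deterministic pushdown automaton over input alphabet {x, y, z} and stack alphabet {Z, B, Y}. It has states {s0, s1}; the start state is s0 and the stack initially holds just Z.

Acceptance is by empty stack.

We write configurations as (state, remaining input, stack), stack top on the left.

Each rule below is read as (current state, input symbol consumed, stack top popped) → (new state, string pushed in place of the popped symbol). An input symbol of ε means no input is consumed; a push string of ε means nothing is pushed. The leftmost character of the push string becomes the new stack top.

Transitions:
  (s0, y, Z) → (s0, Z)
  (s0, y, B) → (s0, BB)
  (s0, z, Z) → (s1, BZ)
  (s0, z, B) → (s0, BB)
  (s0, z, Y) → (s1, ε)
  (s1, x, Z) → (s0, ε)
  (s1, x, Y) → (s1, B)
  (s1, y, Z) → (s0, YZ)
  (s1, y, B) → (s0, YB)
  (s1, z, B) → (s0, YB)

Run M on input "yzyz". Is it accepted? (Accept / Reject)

Reject

(s0, yzyz, Z)
  read y, top Z: go to s0, push Z → (s0, zyz, Z)
  read z, top Z: go to s1, push BZ → (s1, yz, BZ)
  read y, top B: go to s0, push YB → (s0, z, YBZ)
  read z, top Y: go to s1, push ε → (s1, ε, BZ)
All input consumed; stack is BZ, not empty, and no further ε-move applies.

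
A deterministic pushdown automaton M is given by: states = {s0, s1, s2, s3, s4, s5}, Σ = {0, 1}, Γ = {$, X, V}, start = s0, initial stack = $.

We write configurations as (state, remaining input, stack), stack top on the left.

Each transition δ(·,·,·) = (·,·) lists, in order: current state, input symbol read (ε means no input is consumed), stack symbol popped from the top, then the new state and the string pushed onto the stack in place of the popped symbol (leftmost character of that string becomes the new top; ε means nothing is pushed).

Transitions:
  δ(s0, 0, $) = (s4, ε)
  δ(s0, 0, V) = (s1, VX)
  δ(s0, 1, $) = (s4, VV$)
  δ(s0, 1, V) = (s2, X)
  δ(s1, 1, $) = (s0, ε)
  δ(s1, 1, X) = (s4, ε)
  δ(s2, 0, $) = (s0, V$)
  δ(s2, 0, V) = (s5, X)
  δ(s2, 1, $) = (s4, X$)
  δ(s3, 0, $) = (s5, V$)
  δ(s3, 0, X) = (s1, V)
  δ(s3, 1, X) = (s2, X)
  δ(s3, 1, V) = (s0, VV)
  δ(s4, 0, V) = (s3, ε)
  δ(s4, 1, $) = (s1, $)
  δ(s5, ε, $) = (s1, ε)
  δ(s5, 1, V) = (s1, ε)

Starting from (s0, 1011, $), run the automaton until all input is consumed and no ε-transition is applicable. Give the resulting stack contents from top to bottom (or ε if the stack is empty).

XV$

(s0, 1011, $)
  read 1, top $: go to s4, push VV$ → (s4, 011, VV$)
  read 0, top V: go to s3, push ε → (s3, 11, V$)
  read 1, top V: go to s0, push VV → (s0, 1, VV$)
  read 1, top V: go to s2, push X → (s2, ε, XV$)
All input consumed in state s2 with stack XV$.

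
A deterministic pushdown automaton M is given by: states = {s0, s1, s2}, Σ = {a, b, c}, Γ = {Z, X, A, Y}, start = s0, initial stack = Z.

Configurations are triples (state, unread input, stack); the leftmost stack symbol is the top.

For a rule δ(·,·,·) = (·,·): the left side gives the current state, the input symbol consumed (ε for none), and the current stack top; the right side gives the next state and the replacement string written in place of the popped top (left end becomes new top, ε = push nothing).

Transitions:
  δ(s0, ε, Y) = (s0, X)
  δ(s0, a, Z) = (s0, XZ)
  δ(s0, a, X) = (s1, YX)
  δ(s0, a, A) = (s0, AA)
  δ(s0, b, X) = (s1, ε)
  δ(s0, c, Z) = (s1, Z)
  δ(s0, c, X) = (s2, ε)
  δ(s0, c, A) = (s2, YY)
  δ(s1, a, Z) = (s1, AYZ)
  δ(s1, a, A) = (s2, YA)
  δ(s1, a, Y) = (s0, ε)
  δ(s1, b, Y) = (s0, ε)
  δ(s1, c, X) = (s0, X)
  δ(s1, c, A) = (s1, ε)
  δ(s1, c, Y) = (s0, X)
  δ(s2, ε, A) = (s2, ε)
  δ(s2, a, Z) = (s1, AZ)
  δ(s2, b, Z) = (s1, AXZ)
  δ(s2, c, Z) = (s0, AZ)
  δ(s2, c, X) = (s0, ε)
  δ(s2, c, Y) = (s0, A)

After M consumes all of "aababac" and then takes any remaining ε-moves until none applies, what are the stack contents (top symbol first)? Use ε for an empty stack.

(s0, aababac, Z) ⊢ (s0, ababac, XZ) ⊢ (s1, babac, YXZ) ⊢ (s0, abac, XZ) ⊢ (s1, bac, YXZ) ⊢ (s0, ac, XZ) ⊢ (s1, c, YXZ) ⊢ (s0, ε, XXZ)
All input consumed in state s0 with stack XXZ.

XXZ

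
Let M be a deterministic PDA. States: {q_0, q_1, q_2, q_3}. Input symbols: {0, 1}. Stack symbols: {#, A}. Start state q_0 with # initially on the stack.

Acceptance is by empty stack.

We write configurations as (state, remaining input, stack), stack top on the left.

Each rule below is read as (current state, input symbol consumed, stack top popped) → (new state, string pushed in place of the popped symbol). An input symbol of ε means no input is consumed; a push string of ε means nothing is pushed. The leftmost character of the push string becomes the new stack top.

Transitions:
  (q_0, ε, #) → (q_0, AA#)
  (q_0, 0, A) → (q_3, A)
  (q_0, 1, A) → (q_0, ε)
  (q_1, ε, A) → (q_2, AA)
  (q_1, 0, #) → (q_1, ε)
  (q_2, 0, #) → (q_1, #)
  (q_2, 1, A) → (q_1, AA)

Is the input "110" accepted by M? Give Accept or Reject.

(q_0, 110, #) ⊢ (q_0, 110, AA#) ⊢ (q_0, 10, A#) ⊢ (q_0, 0, #) ⊢ (q_0, 0, AA#) ⊢ (q_3, ε, AA#)
All input consumed; stack is AA#, not empty, and no further ε-move applies.

Reject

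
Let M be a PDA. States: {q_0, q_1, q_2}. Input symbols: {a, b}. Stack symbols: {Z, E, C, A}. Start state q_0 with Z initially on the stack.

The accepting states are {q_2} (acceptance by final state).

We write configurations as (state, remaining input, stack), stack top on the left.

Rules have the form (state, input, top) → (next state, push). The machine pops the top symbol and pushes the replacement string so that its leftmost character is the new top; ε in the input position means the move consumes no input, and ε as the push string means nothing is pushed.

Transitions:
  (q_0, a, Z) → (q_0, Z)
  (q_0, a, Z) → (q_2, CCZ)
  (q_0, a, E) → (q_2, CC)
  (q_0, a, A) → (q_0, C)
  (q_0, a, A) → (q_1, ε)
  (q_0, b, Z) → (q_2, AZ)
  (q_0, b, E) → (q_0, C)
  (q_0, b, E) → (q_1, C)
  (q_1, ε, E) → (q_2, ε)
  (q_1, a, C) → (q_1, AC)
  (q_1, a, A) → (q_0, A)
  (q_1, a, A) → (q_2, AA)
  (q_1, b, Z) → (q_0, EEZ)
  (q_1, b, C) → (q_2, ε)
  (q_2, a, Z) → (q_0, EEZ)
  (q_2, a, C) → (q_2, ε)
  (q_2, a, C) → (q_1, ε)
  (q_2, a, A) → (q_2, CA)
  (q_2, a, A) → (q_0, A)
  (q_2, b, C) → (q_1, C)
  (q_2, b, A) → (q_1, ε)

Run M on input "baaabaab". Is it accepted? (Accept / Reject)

Reject

No computation consumes all input and reaches a final state.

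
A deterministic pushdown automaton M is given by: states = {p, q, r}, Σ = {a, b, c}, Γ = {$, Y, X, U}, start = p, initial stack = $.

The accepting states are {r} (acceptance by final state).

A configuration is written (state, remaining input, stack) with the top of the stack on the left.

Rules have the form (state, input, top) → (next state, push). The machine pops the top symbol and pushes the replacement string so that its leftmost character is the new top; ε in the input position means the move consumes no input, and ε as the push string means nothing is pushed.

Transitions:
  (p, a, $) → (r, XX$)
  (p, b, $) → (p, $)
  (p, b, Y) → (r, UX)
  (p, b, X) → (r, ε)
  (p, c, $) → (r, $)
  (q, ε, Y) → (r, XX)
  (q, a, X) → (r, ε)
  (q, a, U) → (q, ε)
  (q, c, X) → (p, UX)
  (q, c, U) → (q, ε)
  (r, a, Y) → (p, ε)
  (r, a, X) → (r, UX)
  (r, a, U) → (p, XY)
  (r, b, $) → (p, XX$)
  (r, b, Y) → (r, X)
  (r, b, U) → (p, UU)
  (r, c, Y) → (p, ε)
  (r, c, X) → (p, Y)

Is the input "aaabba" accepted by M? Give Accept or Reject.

Accept

(p, aaabba, $)
  read a, top $: go to r, push XX$ → (r, aabba, XX$)
  read a, top X: go to r, push UX → (r, abba, UXX$)
  read a, top U: go to p, push XY → (p, bba, XYXX$)
  read b, top X: go to r, push ε → (r, ba, YXX$)
  read b, top Y: go to r, push X → (r, a, XXX$)
  read a, top X: go to r, push UX → (r, ε, UXXX$)
All input consumed; state r ∈ F.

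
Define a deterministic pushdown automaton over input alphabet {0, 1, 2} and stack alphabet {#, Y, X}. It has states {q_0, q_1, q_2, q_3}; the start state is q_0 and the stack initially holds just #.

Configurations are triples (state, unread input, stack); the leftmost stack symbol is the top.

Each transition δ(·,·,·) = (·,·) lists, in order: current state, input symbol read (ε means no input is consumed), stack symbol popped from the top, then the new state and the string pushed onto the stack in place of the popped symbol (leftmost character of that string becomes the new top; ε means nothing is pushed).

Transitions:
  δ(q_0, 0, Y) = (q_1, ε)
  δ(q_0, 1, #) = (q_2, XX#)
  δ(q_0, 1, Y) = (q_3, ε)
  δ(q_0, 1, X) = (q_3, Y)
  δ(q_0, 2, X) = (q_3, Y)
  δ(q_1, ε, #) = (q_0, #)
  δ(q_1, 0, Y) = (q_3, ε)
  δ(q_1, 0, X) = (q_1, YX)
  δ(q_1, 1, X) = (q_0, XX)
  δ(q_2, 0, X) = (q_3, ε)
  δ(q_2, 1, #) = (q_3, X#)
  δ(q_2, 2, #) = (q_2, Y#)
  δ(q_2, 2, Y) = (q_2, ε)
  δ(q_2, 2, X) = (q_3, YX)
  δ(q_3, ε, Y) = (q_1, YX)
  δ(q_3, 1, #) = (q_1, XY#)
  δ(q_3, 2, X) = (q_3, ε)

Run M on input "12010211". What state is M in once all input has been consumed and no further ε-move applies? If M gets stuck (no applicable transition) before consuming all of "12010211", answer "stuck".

stuck

(q_0, 12010211, #) ⊢ (q_2, 2010211, XX#) ⊢ (q_3, 010211, YXX#) ⊢ (q_1, 010211, YXXX#) ⊢ (q_3, 10211, XXX#)
No transition for (q_3, 1, top X); M blocks with input 10211 remaining.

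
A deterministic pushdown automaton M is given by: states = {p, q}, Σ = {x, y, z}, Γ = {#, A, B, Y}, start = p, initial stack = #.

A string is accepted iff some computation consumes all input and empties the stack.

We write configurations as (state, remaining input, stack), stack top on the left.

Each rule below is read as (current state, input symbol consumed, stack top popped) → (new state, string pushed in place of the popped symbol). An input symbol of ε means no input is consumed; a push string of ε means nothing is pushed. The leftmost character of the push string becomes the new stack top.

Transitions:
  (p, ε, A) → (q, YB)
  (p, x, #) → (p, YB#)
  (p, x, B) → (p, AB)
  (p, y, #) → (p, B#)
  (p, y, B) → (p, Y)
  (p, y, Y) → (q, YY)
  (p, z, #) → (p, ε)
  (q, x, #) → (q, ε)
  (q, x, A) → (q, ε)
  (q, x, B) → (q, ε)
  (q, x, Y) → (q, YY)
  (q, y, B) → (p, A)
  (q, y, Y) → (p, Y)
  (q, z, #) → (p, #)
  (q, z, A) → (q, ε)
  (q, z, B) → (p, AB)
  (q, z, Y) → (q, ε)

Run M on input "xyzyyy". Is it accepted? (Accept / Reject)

(p, xyzyyy, #) ⊢ (p, yzyyy, YB#) ⊢ (q, zyyy, YYB#) ⊢ (q, yyy, YB#) ⊢ (p, yy, YB#) ⊢ (q, y, YYB#) ⊢ (p, ε, YYB#)
All input consumed; stack is YYB#, not empty, and no further ε-move applies.

Reject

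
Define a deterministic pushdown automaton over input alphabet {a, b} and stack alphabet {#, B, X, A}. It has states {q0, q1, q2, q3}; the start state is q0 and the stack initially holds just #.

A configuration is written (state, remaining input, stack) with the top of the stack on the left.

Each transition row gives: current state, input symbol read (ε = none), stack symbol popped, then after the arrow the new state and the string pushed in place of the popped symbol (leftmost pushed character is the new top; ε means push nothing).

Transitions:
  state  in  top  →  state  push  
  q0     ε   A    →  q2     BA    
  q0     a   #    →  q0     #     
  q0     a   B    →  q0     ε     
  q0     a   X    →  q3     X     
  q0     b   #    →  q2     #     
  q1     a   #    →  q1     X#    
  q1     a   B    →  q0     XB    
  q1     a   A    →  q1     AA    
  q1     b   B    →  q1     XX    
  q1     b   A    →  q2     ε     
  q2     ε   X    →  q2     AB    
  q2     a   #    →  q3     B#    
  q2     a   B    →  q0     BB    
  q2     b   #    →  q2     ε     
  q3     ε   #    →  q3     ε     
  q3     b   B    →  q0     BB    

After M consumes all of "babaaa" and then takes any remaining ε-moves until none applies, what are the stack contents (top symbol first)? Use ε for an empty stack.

(q0, babaaa, #)
  read b, top #: go to q2, push # → (q2, abaaa, #)
  read a, top #: go to q3, push B# → (q3, baaa, B#)
  read b, top B: go to q0, push BB → (q0, aaa, BB#)
  read a, top B: go to q0, push ε → (q0, aa, B#)
  read a, top B: go to q0, push ε → (q0, a, #)
  read a, top #: go to q0, push # → (q0, ε, #)
All input consumed in state q0 with stack #.

#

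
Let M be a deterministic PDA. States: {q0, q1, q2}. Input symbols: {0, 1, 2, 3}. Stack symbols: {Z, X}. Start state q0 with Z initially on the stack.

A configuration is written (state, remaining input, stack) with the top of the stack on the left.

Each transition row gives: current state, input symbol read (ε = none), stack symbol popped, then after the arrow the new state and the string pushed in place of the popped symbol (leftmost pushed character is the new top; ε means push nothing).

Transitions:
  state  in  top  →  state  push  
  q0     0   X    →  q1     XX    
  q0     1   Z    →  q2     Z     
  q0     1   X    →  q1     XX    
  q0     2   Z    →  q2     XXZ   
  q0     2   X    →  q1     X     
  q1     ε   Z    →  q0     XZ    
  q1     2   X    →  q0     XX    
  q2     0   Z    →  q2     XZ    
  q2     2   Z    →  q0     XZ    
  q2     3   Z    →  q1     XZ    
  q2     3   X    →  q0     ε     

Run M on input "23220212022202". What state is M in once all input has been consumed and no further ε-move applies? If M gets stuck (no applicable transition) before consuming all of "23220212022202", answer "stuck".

(q0, 23220212022202, Z)
  read 2, top Z: go to q2, push XXZ → (q2, 3220212022202, XXZ)
  read 3, top X: go to q0, push ε → (q0, 220212022202, XZ)
  read 2, top X: go to q1, push X → (q1, 20212022202, XZ)
  read 2, top X: go to q0, push XX → (q0, 0212022202, XXZ)
  read 0, top X: go to q1, push XX → (q1, 212022202, XXXZ)
  read 2, top X: go to q0, push XX → (q0, 12022202, XXXXZ)
  read 1, top X: go to q1, push XX → (q1, 2022202, XXXXXZ)
  read 2, top X: go to q0, push XX → (q0, 022202, XXXXXXZ)
  read 0, top X: go to q1, push XX → (q1, 22202, XXXXXXXZ)
  read 2, top X: go to q0, push XX → (q0, 2202, XXXXXXXXZ)
  read 2, top X: go to q1, push X → (q1, 202, XXXXXXXXZ)
  read 2, top X: go to q0, push XX → (q0, 02, XXXXXXXXXZ)
  read 0, top X: go to q1, push XX → (q1, 2, XXXXXXXXXXZ)
  read 2, top X: go to q0, push XX → (q0, ε, XXXXXXXXXXXZ)
All input consumed; M is in state q0.

q0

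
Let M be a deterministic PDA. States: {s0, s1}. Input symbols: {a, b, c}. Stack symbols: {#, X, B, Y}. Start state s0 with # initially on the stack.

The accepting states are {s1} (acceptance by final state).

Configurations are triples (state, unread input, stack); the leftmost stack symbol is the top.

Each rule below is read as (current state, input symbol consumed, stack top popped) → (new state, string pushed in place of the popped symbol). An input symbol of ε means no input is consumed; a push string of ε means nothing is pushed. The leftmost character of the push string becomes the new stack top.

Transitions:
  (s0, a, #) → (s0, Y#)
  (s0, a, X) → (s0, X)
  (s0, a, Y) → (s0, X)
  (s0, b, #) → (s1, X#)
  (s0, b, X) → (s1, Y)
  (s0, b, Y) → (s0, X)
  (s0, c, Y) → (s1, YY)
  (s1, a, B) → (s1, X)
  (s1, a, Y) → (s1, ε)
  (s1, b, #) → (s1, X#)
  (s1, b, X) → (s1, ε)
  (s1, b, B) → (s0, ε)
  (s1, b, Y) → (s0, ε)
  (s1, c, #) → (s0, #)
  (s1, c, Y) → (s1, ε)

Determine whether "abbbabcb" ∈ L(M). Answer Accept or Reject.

Reject

(s0, abbbabcb, #) ⊢ (s0, bbbabcb, Y#) ⊢ (s0, bbabcb, X#) ⊢ (s1, babcb, Y#) ⊢ (s0, abcb, #) ⊢ (s0, bcb, Y#) ⊢ (s0, cb, X#)
No transition applies at (s0, cb, X#); input not fully consumed.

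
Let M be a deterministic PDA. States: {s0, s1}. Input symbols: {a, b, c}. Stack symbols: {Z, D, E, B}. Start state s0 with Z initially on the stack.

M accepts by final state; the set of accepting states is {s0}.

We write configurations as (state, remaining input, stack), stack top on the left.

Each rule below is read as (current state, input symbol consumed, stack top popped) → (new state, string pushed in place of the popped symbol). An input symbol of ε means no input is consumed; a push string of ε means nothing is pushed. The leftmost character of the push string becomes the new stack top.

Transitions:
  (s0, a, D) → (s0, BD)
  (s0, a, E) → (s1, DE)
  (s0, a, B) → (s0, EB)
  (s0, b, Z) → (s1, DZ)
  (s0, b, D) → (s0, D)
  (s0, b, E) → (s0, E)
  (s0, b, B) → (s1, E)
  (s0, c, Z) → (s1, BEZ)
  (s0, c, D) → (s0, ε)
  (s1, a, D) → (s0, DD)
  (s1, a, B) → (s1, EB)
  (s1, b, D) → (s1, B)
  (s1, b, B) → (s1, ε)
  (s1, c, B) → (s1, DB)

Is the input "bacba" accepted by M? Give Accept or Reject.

(s0, bacba, Z)
  read b, top Z: go to s1, push DZ → (s1, acba, DZ)
  read a, top D: go to s0, push DD → (s0, cba, DDZ)
  read c, top D: go to s0, push ε → (s0, ba, DZ)
  read b, top D: go to s0, push D → (s0, a, DZ)
  read a, top D: go to s0, push BD → (s0, ε, BDZ)
All input consumed; state s0 ∈ F.

Accept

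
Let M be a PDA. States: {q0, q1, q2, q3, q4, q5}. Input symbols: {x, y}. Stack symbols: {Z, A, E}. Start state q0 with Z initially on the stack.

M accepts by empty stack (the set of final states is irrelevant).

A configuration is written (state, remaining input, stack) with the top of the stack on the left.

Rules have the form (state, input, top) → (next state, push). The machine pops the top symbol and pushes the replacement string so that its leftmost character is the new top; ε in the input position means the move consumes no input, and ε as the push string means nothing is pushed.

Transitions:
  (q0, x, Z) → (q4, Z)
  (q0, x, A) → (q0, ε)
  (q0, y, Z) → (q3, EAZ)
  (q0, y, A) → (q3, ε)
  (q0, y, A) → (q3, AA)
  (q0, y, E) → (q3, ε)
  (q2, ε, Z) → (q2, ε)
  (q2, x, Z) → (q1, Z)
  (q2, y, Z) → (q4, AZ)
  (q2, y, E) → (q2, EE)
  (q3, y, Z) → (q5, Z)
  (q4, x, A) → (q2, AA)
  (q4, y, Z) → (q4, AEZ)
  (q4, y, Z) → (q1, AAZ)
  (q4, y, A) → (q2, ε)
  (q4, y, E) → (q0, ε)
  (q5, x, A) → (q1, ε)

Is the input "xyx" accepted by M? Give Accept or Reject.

Reject

No computation consumes all input and empties the stack.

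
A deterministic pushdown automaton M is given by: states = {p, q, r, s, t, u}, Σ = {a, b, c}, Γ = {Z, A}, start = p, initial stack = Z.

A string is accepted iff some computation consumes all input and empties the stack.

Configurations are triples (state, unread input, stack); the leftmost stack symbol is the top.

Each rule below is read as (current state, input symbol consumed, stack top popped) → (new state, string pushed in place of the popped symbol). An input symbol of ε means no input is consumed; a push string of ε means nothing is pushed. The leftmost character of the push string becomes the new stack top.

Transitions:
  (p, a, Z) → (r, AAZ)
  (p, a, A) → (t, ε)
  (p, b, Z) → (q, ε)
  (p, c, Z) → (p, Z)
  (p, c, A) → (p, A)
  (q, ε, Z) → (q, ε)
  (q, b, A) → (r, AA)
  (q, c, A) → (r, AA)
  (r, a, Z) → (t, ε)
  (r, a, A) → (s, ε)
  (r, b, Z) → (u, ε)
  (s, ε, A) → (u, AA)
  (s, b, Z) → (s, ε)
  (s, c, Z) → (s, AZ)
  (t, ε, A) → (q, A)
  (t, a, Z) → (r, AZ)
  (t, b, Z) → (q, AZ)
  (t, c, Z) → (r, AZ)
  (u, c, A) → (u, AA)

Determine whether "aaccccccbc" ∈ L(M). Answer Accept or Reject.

(p, aaccccccbc, Z)
  read a, top Z: go to r, push AAZ → (r, accccccbc, AAZ)
  read a, top A: go to s, push ε → (s, ccccccbc, AZ)
  ε-move, top A: go to u, push AA → (u, ccccccbc, AAZ)
  read c, top A: go to u, push AA → (u, cccccbc, AAAZ)
  read c, top A: go to u, push AA → (u, ccccbc, AAAAZ)
  read c, top A: go to u, push AA → (u, cccbc, AAAAAZ)
  read c, top A: go to u, push AA → (u, ccbc, AAAAAAZ)
  read c, top A: go to u, push AA → (u, cbc, AAAAAAAZ)
  read c, top A: go to u, push AA → (u, bc, AAAAAAAAZ)
No transition applies at (u, bc, AAAAAAAAZ); input not fully consumed.

Reject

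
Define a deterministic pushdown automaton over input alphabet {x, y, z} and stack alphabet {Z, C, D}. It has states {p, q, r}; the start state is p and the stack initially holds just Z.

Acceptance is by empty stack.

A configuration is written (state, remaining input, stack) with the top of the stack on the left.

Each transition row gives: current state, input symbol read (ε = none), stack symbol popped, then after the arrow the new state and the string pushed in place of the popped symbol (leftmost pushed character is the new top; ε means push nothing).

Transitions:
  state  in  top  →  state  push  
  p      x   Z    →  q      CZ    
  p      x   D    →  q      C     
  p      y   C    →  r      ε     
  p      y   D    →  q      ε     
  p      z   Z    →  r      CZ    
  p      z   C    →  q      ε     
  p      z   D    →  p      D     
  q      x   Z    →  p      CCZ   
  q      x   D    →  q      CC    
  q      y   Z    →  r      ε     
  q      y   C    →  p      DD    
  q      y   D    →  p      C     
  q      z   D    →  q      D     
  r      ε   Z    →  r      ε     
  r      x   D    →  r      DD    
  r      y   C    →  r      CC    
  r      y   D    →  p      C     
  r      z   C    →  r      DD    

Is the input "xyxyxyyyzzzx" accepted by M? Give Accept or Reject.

(p, xyxyxyyyzzzx, Z) ⊢ (q, yxyxyyyzzzx, CZ) ⊢ (p, xyxyyyzzzx, DDZ) ⊢ (q, yxyyyzzzx, CDZ) ⊢ (p, xyyyzzzx, DDDZ) ⊢ (q, yyyzzzx, CDDZ) ⊢ (p, yyzzzx, DDDDZ) ⊢ (q, yzzzx, DDDZ) ⊢ (p, zzzx, CDDZ) ⊢ (q, zzx, DDZ) ⊢ (q, zx, DDZ) ⊢ (q, x, DDZ) ⊢ (q, ε, CCDZ)
All input consumed; stack is CCDZ, not empty, and no further ε-move applies.

Reject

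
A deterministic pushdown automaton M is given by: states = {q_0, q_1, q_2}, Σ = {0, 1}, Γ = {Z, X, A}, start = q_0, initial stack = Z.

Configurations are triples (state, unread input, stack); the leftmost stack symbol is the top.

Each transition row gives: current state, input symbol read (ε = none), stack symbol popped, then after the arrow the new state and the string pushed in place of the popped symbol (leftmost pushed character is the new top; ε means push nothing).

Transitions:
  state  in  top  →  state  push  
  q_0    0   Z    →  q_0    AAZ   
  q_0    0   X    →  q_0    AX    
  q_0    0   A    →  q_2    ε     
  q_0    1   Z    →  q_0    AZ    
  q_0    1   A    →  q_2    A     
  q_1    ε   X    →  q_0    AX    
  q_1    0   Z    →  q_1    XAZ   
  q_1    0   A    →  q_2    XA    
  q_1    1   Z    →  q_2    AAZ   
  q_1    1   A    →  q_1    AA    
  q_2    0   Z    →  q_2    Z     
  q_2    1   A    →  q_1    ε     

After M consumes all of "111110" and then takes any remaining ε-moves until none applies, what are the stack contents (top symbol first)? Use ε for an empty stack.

(q_0, 111110, Z)
  read 1, top Z: go to q_0, push AZ → (q_0, 11110, AZ)
  read 1, top A: go to q_2, push A → (q_2, 1110, AZ)
  read 1, top A: go to q_1, push ε → (q_1, 110, Z)
  read 1, top Z: go to q_2, push AAZ → (q_2, 10, AAZ)
  read 1, top A: go to q_1, push ε → (q_1, 0, AZ)
  read 0, top A: go to q_2, push XA → (q_2, ε, XAZ)
All input consumed in state q_2 with stack XAZ.

XAZ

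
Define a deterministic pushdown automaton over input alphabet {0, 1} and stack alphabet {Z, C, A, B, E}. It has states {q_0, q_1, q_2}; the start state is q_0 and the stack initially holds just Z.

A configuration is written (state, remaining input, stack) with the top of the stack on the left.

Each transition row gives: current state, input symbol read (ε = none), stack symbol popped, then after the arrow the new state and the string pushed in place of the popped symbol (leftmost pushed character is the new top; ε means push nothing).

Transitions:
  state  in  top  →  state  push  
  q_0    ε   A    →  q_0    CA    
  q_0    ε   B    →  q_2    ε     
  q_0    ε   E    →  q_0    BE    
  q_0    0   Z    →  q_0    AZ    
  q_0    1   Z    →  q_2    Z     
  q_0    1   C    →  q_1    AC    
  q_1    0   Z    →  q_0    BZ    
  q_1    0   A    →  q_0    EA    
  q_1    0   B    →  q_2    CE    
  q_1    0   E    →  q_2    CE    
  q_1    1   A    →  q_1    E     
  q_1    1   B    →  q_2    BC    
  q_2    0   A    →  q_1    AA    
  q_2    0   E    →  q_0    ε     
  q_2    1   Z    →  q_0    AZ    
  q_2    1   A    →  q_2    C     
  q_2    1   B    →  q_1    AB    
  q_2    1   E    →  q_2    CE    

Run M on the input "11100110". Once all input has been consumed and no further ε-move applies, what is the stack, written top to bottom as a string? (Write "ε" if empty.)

(q_0, 11100110, Z)
  read 1, top Z: go to q_2, push Z → (q_2, 1100110, Z)
  read 1, top Z: go to q_0, push AZ → (q_0, 100110, AZ)
  ε-move, top A: go to q_0, push CA → (q_0, 100110, CAZ)
  read 1, top C: go to q_1, push AC → (q_1, 00110, ACAZ)
  read 0, top A: go to q_0, push EA → (q_0, 0110, EACAZ)
  ε-move, top E: go to q_0, push BE → (q_0, 0110, BEACAZ)
  ε-move, top B: go to q_2, push ε → (q_2, 0110, EACAZ)
  read 0, top E: go to q_0, push ε → (q_0, 110, ACAZ)
  ε-move, top A: go to q_0, push CA → (q_0, 110, CACAZ)
  read 1, top C: go to q_1, push AC → (q_1, 10, ACACAZ)
  read 1, top A: go to q_1, push E → (q_1, 0, ECACAZ)
  read 0, top E: go to q_2, push CE → (q_2, ε, CECACAZ)
All input consumed in state q_2 with stack CECACAZ.

CECACAZ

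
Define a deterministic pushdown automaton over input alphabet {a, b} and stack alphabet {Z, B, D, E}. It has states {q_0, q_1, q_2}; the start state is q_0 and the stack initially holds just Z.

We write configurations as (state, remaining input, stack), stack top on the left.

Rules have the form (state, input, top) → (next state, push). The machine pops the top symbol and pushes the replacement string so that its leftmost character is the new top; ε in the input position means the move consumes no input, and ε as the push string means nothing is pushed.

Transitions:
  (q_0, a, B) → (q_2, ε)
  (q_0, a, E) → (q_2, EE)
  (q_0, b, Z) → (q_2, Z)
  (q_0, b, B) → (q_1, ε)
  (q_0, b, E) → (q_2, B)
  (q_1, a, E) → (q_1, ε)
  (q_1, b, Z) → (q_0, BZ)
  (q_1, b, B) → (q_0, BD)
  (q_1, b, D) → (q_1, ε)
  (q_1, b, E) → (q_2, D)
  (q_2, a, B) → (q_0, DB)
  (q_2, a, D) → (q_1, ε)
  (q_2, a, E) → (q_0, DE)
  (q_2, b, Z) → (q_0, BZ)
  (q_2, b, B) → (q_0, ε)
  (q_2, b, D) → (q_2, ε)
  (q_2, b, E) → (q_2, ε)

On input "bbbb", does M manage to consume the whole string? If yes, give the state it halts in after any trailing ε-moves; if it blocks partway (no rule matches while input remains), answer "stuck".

(q_0, bbbb, Z) ⊢ (q_2, bbb, Z) ⊢ (q_0, bb, BZ) ⊢ (q_1, b, Z) ⊢ (q_0, ε, BZ)
All input consumed; M is in state q_0.

q_0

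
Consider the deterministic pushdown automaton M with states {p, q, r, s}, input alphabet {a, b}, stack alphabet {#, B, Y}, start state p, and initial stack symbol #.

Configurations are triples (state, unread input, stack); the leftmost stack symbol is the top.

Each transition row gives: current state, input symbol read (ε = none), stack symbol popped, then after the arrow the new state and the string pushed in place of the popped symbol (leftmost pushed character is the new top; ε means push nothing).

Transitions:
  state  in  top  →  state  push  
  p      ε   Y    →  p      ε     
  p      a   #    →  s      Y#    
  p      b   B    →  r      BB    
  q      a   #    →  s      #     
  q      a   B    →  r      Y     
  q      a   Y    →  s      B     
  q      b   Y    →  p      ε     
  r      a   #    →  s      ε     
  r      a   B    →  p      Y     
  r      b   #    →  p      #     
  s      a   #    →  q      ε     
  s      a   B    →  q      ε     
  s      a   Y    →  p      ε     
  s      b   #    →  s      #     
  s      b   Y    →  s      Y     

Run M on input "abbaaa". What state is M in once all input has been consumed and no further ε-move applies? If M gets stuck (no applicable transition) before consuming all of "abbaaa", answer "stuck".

p

(p, abbaaa, #)
  read a, top #: go to s, push Y# → (s, bbaaa, Y#)
  read b, top Y: go to s, push Y → (s, baaa, Y#)
  read b, top Y: go to s, push Y → (s, aaa, Y#)
  read a, top Y: go to p, push ε → (p, aa, #)
  read a, top #: go to s, push Y# → (s, a, Y#)
  read a, top Y: go to p, push ε → (p, ε, #)
All input consumed; M is in state p.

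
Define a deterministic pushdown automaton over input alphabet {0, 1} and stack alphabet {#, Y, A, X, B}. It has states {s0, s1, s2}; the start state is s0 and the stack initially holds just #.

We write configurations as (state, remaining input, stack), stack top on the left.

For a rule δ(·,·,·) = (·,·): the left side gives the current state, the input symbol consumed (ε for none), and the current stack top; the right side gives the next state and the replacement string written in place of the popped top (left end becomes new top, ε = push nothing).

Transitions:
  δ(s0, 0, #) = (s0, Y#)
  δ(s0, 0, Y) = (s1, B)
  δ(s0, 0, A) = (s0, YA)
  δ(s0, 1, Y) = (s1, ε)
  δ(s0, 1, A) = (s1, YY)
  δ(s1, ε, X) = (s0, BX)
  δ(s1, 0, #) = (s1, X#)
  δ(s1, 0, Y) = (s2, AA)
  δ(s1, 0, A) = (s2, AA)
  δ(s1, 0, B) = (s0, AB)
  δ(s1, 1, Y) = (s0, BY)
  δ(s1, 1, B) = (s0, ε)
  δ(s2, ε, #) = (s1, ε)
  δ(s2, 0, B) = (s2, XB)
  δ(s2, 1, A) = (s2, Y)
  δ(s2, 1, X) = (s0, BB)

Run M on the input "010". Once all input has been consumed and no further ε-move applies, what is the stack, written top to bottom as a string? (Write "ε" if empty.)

BX#

(s0, 010, #) ⊢ (s0, 10, Y#) ⊢ (s1, 0, #) ⊢ (s1, ε, X#) ⊢ (s0, ε, BX#)
All input consumed in state s0 with stack BX#.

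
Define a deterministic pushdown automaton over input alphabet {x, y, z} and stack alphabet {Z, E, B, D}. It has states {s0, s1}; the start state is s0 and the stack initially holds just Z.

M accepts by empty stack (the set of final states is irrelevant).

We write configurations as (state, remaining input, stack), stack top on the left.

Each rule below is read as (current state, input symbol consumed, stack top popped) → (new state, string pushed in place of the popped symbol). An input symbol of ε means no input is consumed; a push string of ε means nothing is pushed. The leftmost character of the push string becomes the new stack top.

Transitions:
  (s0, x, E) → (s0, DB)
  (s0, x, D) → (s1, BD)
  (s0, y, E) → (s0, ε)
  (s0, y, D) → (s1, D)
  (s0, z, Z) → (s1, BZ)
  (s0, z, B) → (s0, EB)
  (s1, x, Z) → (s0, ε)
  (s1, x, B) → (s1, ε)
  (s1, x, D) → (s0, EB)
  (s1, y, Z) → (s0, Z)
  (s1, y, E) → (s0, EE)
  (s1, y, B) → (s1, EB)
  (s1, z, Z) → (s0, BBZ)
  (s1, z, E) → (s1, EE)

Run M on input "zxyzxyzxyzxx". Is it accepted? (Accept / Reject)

Accept

(s0, zxyzxyzxyzxx, Z) ⊢ (s1, xyzxyzxyzxx, BZ) ⊢ (s1, yzxyzxyzxx, Z) ⊢ (s0, zxyzxyzxx, Z) ⊢ (s1, xyzxyzxx, BZ) ⊢ (s1, yzxyzxx, Z) ⊢ (s0, zxyzxx, Z) ⊢ (s1, xyzxx, BZ) ⊢ (s1, yzxx, Z) ⊢ (s0, zxx, Z) ⊢ (s1, xx, BZ) ⊢ (s1, x, Z) ⊢ (s0, ε, ε)
All input consumed and the stack is empty.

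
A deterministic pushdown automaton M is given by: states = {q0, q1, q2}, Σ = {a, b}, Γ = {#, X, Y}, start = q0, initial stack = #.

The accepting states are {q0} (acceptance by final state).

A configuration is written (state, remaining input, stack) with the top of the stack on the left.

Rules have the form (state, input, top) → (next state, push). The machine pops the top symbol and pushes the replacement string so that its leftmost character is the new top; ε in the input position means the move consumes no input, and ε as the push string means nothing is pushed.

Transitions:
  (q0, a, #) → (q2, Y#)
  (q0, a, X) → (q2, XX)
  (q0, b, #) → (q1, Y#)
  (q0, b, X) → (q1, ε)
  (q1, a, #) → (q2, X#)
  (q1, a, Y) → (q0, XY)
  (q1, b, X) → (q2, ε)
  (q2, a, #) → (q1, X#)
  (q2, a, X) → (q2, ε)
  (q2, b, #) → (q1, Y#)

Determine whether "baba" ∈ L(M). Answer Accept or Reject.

(q0, baba, #)
  read b, top #: go to q1, push Y# → (q1, aba, Y#)
  read a, top Y: go to q0, push XY → (q0, ba, XY#)
  read b, top X: go to q1, push ε → (q1, a, Y#)
  read a, top Y: go to q0, push XY → (q0, ε, XY#)
All input consumed; state q0 ∈ F.

Accept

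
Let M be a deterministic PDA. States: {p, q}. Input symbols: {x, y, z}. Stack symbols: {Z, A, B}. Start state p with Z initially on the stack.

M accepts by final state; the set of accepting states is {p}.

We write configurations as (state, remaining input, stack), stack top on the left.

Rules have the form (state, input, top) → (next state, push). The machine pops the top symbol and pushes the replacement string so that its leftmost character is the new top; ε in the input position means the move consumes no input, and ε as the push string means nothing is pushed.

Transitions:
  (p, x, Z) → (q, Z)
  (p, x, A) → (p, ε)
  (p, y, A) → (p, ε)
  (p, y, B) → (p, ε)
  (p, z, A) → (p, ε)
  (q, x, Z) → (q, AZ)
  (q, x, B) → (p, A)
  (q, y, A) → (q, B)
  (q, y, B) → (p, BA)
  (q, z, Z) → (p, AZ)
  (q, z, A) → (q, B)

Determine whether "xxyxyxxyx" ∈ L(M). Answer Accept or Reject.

Accept

(p, xxyxyxxyx, Z)
  read x, top Z: go to q, push Z → (q, xyxyxxyx, Z)
  read x, top Z: go to q, push AZ → (q, yxyxxyx, AZ)
  read y, top A: go to q, push B → (q, xyxxyx, BZ)
  read x, top B: go to p, push A → (p, yxxyx, AZ)
  read y, top A: go to p, push ε → (p, xxyx, Z)
  read x, top Z: go to q, push Z → (q, xyx, Z)
  read x, top Z: go to q, push AZ → (q, yx, AZ)
  read y, top A: go to q, push B → (q, x, BZ)
  read x, top B: go to p, push A → (p, ε, AZ)
All input consumed; state p ∈ F.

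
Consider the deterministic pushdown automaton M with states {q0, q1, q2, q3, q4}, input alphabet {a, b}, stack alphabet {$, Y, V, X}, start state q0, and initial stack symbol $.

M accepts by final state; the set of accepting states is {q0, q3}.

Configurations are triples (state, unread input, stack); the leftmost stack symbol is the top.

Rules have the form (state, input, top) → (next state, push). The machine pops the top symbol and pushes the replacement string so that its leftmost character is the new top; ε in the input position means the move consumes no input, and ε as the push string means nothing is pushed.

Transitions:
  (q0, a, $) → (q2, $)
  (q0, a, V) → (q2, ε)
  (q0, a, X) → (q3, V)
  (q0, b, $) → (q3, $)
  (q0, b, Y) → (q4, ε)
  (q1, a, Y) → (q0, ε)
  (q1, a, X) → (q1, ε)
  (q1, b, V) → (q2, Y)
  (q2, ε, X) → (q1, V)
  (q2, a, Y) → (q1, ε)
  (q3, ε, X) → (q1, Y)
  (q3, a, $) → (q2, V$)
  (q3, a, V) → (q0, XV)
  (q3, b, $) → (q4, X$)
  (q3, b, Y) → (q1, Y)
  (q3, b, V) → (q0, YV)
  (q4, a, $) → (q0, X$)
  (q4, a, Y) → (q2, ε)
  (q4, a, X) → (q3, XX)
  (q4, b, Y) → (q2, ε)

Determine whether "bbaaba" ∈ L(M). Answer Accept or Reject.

(q0, bbaaba, $)
  read b, top $: go to q3, push $ → (q3, baaba, $)
  read b, top $: go to q4, push X$ → (q4, aaba, X$)
  read a, top X: go to q3, push XX → (q3, aba, XX$)
  ε-move, top X: go to q1, push Y → (q1, aba, YX$)
  read a, top Y: go to q0, push ε → (q0, ba, X$)
No transition applies at (q0, ba, X$); input not fully consumed.

Reject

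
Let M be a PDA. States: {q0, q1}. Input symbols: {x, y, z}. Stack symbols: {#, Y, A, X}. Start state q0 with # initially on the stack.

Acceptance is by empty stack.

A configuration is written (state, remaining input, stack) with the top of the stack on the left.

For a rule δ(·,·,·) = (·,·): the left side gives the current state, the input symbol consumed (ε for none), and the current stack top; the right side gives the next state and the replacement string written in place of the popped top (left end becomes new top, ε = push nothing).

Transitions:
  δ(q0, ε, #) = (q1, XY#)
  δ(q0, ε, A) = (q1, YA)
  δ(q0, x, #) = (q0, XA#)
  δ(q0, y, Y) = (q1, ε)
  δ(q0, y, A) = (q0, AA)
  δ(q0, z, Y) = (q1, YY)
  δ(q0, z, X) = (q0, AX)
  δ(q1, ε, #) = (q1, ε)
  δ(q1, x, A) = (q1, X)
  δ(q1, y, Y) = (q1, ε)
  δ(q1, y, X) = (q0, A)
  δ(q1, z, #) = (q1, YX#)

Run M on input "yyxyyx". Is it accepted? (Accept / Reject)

Reject

No computation consumes all input and empties the stack.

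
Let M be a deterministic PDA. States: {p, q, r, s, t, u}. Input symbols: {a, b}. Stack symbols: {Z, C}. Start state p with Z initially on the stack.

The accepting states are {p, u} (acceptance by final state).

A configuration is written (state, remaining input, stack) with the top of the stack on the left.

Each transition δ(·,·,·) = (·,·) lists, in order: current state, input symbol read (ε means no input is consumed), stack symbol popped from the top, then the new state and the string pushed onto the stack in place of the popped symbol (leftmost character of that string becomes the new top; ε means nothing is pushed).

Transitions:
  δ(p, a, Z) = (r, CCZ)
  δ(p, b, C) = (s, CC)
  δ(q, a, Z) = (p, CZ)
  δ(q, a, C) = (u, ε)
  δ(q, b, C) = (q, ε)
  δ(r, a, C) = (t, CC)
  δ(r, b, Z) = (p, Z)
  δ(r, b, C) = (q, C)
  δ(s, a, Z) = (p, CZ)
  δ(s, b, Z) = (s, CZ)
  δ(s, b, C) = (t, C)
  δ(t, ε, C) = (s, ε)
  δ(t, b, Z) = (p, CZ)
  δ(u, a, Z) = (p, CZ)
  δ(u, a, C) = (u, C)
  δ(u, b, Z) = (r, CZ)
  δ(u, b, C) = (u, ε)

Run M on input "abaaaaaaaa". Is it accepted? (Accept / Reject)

(p, abaaaaaaaa, Z)
  read a, top Z: go to r, push CCZ → (r, baaaaaaaa, CCZ)
  read b, top C: go to q, push C → (q, aaaaaaaa, CCZ)
  read a, top C: go to u, push ε → (u, aaaaaaa, CZ)
  read a, top C: go to u, push C → (u, aaaaaa, CZ)
  read a, top C: go to u, push C → (u, aaaaa, CZ)
  read a, top C: go to u, push C → (u, aaaa, CZ)
  read a, top C: go to u, push C → (u, aaa, CZ)
  read a, top C: go to u, push C → (u, aa, CZ)
  read a, top C: go to u, push C → (u, a, CZ)
  read a, top C: go to u, push C → (u, ε, CZ)
All input consumed; state u ∈ F.

Accept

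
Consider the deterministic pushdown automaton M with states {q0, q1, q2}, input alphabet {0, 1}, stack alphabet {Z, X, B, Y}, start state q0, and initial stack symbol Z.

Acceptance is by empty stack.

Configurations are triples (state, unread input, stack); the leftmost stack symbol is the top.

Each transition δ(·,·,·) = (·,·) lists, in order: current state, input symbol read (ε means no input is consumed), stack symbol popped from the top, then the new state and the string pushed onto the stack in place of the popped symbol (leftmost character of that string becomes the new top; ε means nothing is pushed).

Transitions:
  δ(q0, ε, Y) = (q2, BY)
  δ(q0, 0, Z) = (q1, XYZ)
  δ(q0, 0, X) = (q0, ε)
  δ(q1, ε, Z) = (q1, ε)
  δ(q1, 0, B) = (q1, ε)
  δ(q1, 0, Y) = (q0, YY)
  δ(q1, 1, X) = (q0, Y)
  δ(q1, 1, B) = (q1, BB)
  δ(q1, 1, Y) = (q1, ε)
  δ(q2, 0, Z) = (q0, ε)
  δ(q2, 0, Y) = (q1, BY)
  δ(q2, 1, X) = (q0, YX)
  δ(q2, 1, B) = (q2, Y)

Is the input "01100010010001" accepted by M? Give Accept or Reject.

Reject

(q0, 01100010010001, Z)
  read 0, top Z: go to q1, push XYZ → (q1, 1100010010001, XYZ)
  read 1, top X: go to q0, push Y → (q0, 100010010001, YYZ)
  ε-move, top Y: go to q2, push BY → (q2, 100010010001, BYYZ)
  read 1, top B: go to q2, push Y → (q2, 00010010001, YYYZ)
  read 0, top Y: go to q1, push BY → (q1, 0010010001, BYYYZ)
  read 0, top B: go to q1, push ε → (q1, 010010001, YYYZ)
  read 0, top Y: go to q0, push YY → (q0, 10010001, YYYYZ)
  ε-move, top Y: go to q2, push BY → (q2, 10010001, BYYYYZ)
  read 1, top B: go to q2, push Y → (q2, 0010001, YYYYYZ)
  read 0, top Y: go to q1, push BY → (q1, 010001, BYYYYYZ)
  read 0, top B: go to q1, push ε → (q1, 10001, YYYYYZ)
  read 1, top Y: go to q1, push ε → (q1, 0001, YYYYZ)
  read 0, top Y: go to q0, push YY → (q0, 001, YYYYYZ)
  ε-move, top Y: go to q2, push BY → (q2, 001, BYYYYYZ)
No transition applies at (q2, 001, BYYYYYZ); input not fully consumed.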